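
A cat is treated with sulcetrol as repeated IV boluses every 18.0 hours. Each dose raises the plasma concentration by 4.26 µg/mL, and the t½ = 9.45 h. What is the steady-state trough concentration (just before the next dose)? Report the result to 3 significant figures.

1.55 µg/mL

k = ln 2 / 9.45 = 0.07335 h⁻¹
Fraction remaining after one interval: e^(−kτ) = e^(−0.07335 × 18.0) = 0.2671
R = 1 / (1 − 0.2671) = 1.364
Css,max = 4.26 × 1.364 = 5.812 µg/mL
Css,min = Css,max × e^(−kτ) = 5.812 × 0.2671 ≈ 1.55 µg/mL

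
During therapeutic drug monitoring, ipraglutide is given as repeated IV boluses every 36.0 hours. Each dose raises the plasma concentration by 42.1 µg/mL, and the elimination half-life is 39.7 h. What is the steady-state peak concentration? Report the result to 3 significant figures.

90.2 µg/mL

k = ln 2 / 39.7 = 0.01746 h⁻¹
Fraction remaining after one interval: e^(−kτ) = e^(−0.01746 × 36.0) = 0.5334
R = 1 / (1 − 0.5334) = 2.143
Css,max = 42.1 × 2.143 ≈ 90.2 µg/mL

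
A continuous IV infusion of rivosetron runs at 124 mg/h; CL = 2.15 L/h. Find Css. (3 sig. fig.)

Css = infusion rate / CL = 124 / 2.15 ≈ 57.7 µg/mL

57.7 µg/mL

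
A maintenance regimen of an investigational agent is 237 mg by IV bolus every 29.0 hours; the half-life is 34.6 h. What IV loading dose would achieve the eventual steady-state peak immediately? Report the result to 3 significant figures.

538 mg

k = ln 2 / 34.6 = 0.02003 h⁻¹
Accumulation ratio R = 1 / (1 − e^(−kτ)) = 1 / (1 − e^(−0.02003×29.0)) = 1 / (1 − 0.5594) = 2.269
Loading dose = maintenance dose × R = 237 × 2.269 ≈ 538 mg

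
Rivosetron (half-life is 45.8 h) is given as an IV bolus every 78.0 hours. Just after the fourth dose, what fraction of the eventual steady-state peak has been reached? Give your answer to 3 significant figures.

0.991

k = ln 2 / 45.8 = 0.01513 h⁻¹
f_n = 1 − e^(−nkτ) = 1 − e^(−4 × 0.01513 × 78.0) = 1 − e^(−4.722) = 1 − 0.008898 ≈ 0.991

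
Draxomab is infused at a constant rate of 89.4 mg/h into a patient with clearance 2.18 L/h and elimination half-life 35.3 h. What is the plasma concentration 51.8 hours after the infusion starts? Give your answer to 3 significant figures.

26.2 mg/L

Css = rate / CL = 89.4 / 2.18 = 41.01 mg/L
k = ln 2 / 35.3 = 0.01964 h⁻¹
C(t) = Css (1 − e^(−kt)) = 41.01 × (1 − e^(−1.017)) = 41.01 × 0.6384 ≈ 26.2 mg/L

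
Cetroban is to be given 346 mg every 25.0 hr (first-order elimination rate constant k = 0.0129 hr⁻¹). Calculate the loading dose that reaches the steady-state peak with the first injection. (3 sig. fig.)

1260 mg

Accumulation ratio R = 1 / (1 − e^(−kτ)) = 1 / (1 − e^(−0.01290×25.0)) = 1 / (1 − 0.7243) = 3.628
Loading dose = maintenance dose × R = 346 × 3.628 ≈ 1260 mg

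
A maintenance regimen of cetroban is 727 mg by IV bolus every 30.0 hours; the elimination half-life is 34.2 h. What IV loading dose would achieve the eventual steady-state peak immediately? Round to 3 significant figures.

1600 mg

k = ln 2 / 34.2 = 0.02027 h⁻¹
Accumulation ratio R = 1 / (1 − e^(−kτ)) = 1 / (1 − e^(−0.02027×30.0)) = 1 / (1 − 0.5444) = 2.195
Loading dose = maintenance dose × R = 727 × 2.195 ≈ 1600 mg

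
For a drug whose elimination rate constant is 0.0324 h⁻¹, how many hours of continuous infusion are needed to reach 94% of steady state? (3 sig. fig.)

86.8 hours

f = 1 − e^(−kt)  ⇒  t = −ln(1 − f) / k
t = −ln(1 − 0.94) / 0.03240 = 2.813 / 0.03240 ≈ 86.8 hours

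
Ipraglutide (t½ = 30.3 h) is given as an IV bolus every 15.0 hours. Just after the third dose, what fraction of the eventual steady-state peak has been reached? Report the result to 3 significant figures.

0.643

k = ln 2 / 30.3 = 0.02288 h⁻¹
f_n = 1 − e^(−nkτ) = 1 − e^(−3 × 0.02288 × 15.0) = 1 − e^(−1.029) = 1 − 0.3572 ≈ 0.643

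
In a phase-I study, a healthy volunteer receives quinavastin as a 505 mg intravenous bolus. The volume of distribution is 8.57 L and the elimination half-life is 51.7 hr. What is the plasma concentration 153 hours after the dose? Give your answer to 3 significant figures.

C₀ = dose / V = 505 / 8.57 = 58.93 mg/L
k = ln 2 / 51.7 = 0.01341 hr⁻¹
C(t) = C₀ e^(−kt) = 58.93 × e^(−0.01341 × 153) = 58.93 × e^(−2.051) = 58.93 × 0.1286 ≈ 7.58 mg/L

7.58 mg/L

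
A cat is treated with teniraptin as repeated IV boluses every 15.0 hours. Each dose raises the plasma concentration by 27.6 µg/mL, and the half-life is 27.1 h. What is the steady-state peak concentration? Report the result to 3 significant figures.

k = ln 2 / 27.1 = 0.02558 h⁻¹
Fraction remaining after one interval: e^(−kτ) = e^(−0.02558 × 15.0) = 0.6814
R = 1 / (1 − 0.6814) = 3.138
Css,max = 27.6 × 3.138 ≈ 86.6 µg/mL

86.6 µg/mL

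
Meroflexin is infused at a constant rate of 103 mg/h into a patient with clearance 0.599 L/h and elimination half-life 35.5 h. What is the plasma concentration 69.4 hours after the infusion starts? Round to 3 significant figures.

Css = rate / CL = 103 / 0.599 = 172.0 µg/mL
k = ln 2 / 35.5 = 0.01953 h⁻¹
C(t) = Css (1 − e^(−kt)) = 172.0 × (1 − e^(−1.355)) = 172.0 × 0.7421 ≈ 128 µg/mL

128 µg/mL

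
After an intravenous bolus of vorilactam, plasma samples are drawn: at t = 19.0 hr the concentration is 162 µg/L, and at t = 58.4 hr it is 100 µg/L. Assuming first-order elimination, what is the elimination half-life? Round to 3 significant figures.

k = ln(C₁/C₂) / (t₂ − t₁) = ln(162/100) / (58.4 − 19.0)
  = 0.4824 / 39.40 = 0.01224 hr⁻¹
t½ = ln 2 / k = ln 2 / 0.01224 ≈ 56.6 hours

56.6 hours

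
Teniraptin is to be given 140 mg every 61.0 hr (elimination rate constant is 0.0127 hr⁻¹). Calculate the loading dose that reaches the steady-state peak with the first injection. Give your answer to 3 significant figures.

260 mg

Accumulation ratio R = 1 / (1 − e^(−kτ)) = 1 / (1 − e^(−0.01270×61.0)) = 1 / (1 − 0.4608) = 1.855
Loading dose = maintenance dose × R = 140 × 1.855 ≈ 260 mg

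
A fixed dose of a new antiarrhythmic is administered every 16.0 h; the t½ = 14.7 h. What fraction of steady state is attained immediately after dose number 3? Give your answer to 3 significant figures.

0.896

k = ln 2 / 14.7 = 0.04715 h⁻¹
f_n = 1 − e^(−nkτ) = 1 − e^(−3 × 0.04715 × 16.0) = 1 − e^(−2.263) = 1 − 0.1040 ≈ 0.896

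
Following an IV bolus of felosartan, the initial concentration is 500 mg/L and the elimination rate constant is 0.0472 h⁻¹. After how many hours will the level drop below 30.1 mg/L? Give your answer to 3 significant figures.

59.5 hours

C(t) = C₀ e^(−kt)  ⇒  t = ln(C₀/C) / k
t = ln(500/30.1) / 0.04720 = 2.810 / 0.04720 ≈ 59.5 hours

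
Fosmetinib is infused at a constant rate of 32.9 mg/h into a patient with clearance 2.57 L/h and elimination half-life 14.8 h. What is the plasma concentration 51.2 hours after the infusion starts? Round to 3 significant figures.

11.6 µg/mL

Css = rate / CL = 32.9 / 2.57 = 12.80 µg/mL
k = ln 2 / 14.8 = 0.04683 h⁻¹
C(t) = Css (1 − e^(−kt)) = 12.80 × (1 − e^(−2.398)) = 12.80 × 0.9091 ≈ 11.6 µg/mL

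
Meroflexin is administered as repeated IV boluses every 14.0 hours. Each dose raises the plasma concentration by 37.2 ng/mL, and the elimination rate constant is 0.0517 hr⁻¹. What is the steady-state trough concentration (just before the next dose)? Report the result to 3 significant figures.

Fraction remaining after one interval: e^(−kτ) = e^(−0.05170 × 14.0) = 0.4849
R = 1 / (1 − 0.4849) = 1.941
Css,max = 37.2 × 1.941 = 72.22 ng/mL
Css,min = Css,max × e^(−kτ) = 72.22 × 0.4849 ≈ 35.0 ng/mL

35.0 ng/mL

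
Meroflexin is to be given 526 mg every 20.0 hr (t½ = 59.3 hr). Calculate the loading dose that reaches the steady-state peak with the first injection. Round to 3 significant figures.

2520 mg

k = ln 2 / 59.3 = 0.01169 hr⁻¹
Accumulation ratio R = 1 / (1 − e^(−kτ)) = 1 / (1 − e^(−0.01169×20.0)) = 1 / (1 − 0.7915) = 4.797
Loading dose = maintenance dose × R = 526 × 4.797 ≈ 2520 mg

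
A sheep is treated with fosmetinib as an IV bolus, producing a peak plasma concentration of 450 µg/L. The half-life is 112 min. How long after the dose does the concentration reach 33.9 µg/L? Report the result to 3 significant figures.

418 minutes

k = ln 2 / 112 = 0.006189 min⁻¹
C(t) = C₀ e^(−kt)  ⇒  t = ln(C₀/C) / k
t = ln(450/33.9) / 0.006189 = 2.586 / 0.006189 ≈ 418 minutes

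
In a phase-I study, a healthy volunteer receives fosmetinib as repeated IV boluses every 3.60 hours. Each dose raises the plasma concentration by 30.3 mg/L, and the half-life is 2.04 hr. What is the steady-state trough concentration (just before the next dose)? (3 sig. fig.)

12.6 mg/L

k = ln 2 / 2.04 = 0.3398 hr⁻¹
Fraction remaining after one interval: e^(−kτ) = e^(−0.3398 × 3.60) = 0.2943
R = 1 / (1 − 0.2943) = 1.417
Css,max = 30.3 × 1.417 = 42.94 mg/L
Css,min = Css,max × e^(−kτ) = 42.94 × 0.2943 ≈ 12.6 mg/L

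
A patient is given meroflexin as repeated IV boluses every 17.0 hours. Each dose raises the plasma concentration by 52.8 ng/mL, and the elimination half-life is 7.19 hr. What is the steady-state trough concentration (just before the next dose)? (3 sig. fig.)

k = ln 2 / 7.19 = 0.09640 hr⁻¹
Fraction remaining after one interval: e^(−kτ) = e^(−0.09640 × 17.0) = 0.1942
R = 1 / (1 − 0.1942) = 1.241
Css,max = 52.8 × 1.241 = 65.52 ng/mL
Css,min = Css,max × e^(−kτ) = 65.52 × 0.1942 ≈ 12.7 ng/mL

12.7 ng/mL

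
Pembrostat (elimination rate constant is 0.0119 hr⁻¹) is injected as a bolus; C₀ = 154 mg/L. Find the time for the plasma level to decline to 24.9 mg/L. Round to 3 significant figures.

153 hours

C(t) = C₀ e^(−kt)  ⇒  t = ln(C₀/C) / k
t = ln(154/24.9) / 0.01190 = 1.822 / 0.01190 ≈ 153 hours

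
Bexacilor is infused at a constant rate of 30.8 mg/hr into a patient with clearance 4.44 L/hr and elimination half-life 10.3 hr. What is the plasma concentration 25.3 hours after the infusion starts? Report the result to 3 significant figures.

5.67 mg/L

Css = rate / CL = 30.8 / 4.44 = 6.937 mg/L
k = ln 2 / 10.3 = 0.06730 hr⁻¹
C(t) = Css (1 − e^(−kt)) = 6.937 × (1 − e^(−1.703)) = 6.937 × 0.8178 ≈ 5.67 mg/L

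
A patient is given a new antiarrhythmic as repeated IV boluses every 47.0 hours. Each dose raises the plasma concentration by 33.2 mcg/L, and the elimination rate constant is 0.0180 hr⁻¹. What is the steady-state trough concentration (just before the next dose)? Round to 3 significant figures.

Fraction remaining after one interval: e^(−kτ) = e^(−0.01800 × 47.0) = 0.4291
R = 1 / (1 − 0.4291) = 1.752
Css,max = 33.2 × 1.752 = 58.16 mcg/L
Css,min = Css,max × e^(−kτ) = 58.16 × 0.4291 ≈ 25.0 mcg/L

25.0 mcg/L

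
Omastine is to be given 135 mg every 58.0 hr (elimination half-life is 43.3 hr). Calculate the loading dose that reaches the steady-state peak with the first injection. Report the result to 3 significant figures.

k = ln 2 / 43.3 = 0.01601 hr⁻¹
Accumulation ratio R = 1 / (1 − e^(−kτ)) = 1 / (1 − e^(−0.01601×58.0)) = 1 / (1 − 0.3952) = 1.653
Loading dose = maintenance dose × R = 135 × 1.653 ≈ 223 mg

223 mg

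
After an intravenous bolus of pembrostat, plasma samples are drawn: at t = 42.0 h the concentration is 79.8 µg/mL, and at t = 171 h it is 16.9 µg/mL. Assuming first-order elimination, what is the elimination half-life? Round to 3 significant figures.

57.6 hours

k = ln(C₁/C₂) / (t₂ − t₁) = ln(79.8/16.9) / (171 − 42.0)
  = 1.552 / 129.0 = 0.01203 h⁻¹
t½ = ln 2 / k = ln 2 / 0.01203 ≈ 57.6 hours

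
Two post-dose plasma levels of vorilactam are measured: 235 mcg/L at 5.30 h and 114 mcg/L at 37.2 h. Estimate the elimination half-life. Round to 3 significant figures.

k = ln(C₁/C₂) / (t₂ − t₁) = ln(235/114) / (37.2 − 5.30)
  = 0.7234 / 31.90 = 0.02268 h⁻¹
t½ = ln 2 / k = ln 2 / 0.02268 ≈ 30.6 hours

30.6 hours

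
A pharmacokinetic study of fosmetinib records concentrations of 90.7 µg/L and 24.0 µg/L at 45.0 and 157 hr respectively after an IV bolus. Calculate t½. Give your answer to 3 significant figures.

58.4 hours

k = ln(C₁/C₂) / (t₂ − t₁) = ln(90.7/24.0) / (157 − 45.0)
  = 1.330 / 112.0 = 0.01187 hr⁻¹
t½ = ln 2 / k = ln 2 / 0.01187 ≈ 58.4 hours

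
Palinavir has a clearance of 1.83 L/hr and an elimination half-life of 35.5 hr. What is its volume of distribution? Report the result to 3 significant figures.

93.7 L

k = ln 2 / t½ = ln 2 / 35.5 = 0.01953 hr⁻¹
V = CL / k = 1.83 / 0.01953 ≈ 93.7 L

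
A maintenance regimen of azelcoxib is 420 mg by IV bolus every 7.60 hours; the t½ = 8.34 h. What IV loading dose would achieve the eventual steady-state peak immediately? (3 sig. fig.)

k = ln 2 / 8.34 = 0.08311 h⁻¹
Accumulation ratio R = 1 / (1 − e^(−kτ)) = 1 / (1 − e^(−0.08311×7.60)) = 1 / (1 − 0.5317) = 2.135
Loading dose = maintenance dose × R = 420 × 2.135 ≈ 897 mg

897 mg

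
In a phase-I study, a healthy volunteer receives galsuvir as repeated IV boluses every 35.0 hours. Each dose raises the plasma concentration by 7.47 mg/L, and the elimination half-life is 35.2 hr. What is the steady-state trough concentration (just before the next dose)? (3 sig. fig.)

7.53 mg/L

k = ln 2 / 35.2 = 0.01969 hr⁻¹
Fraction remaining after one interval: e^(−kτ) = e^(−0.01969 × 35.0) = 0.5020
R = 1 / (1 − 0.5020) = 2.008
Css,max = 7.47 × 2.008 = 15.00 mg/L
Css,min = Css,max × e^(−kτ) = 15.00 × 0.5020 ≈ 7.53 mg/L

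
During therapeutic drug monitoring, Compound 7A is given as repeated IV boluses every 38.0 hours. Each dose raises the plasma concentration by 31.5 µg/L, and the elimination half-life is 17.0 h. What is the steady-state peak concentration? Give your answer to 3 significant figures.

40.0 µg/L

k = ln 2 / 17.0 = 0.04077 h⁻¹
Fraction remaining after one interval: e^(−kτ) = e^(−0.04077 × 38.0) = 0.2124
R = 1 / (1 − 0.2124) = 1.270
Css,max = 31.5 × 1.270 ≈ 40.0 µg/L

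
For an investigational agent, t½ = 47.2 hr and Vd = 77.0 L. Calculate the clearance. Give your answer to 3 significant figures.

k = ln 2 / t½ = ln 2 / 47.2 = 0.01469 hr⁻¹
CL = k · V = 0.01469 × 77.0 ≈ 1.13 L/hr

1.13 L/hr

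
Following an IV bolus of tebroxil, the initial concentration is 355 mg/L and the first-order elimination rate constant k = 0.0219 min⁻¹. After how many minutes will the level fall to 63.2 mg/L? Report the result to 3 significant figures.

78.8 minutes

C(t) = C₀ e^(−kt)  ⇒  t = ln(C₀/C) / k
t = ln(355/63.2) / 0.02190 = 1.726 / 0.02190 ≈ 78.8 minutes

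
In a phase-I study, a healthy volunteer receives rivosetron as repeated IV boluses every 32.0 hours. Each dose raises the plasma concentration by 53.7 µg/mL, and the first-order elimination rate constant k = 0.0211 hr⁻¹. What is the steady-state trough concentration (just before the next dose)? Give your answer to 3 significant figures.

Fraction remaining after one interval: e^(−kτ) = e^(−0.02110 × 32.0) = 0.5091
R = 1 / (1 − 0.5091) = 2.037
Css,max = 53.7 × 2.037 = 109.4 µg/mL
Css,min = Css,max × e^(−kτ) = 109.4 × 0.5091 ≈ 55.7 µg/mL

55.7 µg/mL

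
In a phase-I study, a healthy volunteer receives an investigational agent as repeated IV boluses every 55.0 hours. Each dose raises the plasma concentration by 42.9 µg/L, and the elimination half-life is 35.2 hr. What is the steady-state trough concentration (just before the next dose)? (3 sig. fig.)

k = ln 2 / 35.2 = 0.01969 hr⁻¹
Fraction remaining after one interval: e^(−kτ) = e^(−0.01969 × 55.0) = 0.3386
R = 1 / (1 − 0.3386) = 1.512
Css,max = 42.9 × 1.512 = 64.86 µg/L
Css,min = Css,max × e^(−kτ) = 64.86 × 0.3386 ≈ 22.0 µg/L

22.0 µg/L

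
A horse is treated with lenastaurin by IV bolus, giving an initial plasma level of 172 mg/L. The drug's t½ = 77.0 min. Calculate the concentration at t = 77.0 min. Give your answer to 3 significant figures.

86.0 mg/L

k = ln 2 / 77.0 = 0.009002 min⁻¹
77.0 min is 1.000 half-lives, so C = 172 × (1/2)^1.000 = 172 × 0.5000 ≈ 86.0 mg/L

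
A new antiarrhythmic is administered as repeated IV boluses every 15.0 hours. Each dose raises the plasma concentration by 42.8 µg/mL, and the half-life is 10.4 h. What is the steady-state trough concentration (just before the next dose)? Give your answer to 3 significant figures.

24.9 µg/mL

k = ln 2 / 10.4 = 0.06665 h⁻¹
Fraction remaining after one interval: e^(−kτ) = e^(−0.06665 × 15.0) = 0.3680
R = 1 / (1 − 0.3680) = 1.582
Css,max = 42.8 × 1.582 = 67.72 µg/mL
Css,min = Css,max × e^(−kτ) = 67.72 × 0.3680 ≈ 24.9 µg/mL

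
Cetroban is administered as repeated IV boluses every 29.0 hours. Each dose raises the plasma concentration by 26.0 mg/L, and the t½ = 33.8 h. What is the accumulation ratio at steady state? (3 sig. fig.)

2.23

k = ln 2 / 33.8 = 0.02051 h⁻¹
Fraction remaining after one interval: e^(−kτ) = e^(−0.02051 × 29.0) = 0.5517
R = 1 / (1 − 0.5517) = 1 / 0.4483 ≈ 2.23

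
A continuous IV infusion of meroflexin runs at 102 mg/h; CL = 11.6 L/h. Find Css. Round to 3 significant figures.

Css = infusion rate / CL = 102 / 11.6 ≈ 8.79 mg/L

8.79 mg/L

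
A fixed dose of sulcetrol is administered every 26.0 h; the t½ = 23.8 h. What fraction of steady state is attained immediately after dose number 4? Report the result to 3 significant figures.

k = ln 2 / 23.8 = 0.02912 h⁻¹
f_n = 1 − e^(−nkτ) = 1 − e^(−4 × 0.02912 × 26.0) = 1 − e^(−3.029) = 1 − 0.04837 ≈ 0.952

0.952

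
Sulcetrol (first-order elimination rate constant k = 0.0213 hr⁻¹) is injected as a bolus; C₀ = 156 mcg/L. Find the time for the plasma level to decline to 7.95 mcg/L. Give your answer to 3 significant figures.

C(t) = C₀ e^(−kt)  ⇒  t = ln(C₀/C) / k
t = ln(156/7.95) / 0.02130 = 2.977 / 0.02130 ≈ 140 hours

140 hours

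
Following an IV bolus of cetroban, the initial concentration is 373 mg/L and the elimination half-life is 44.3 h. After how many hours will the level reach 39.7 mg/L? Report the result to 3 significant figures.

143 hours

k = ln 2 / 44.3 = 0.01565 h⁻¹
C(t) = C₀ e^(−kt)  ⇒  t = ln(C₀/C) / k
t = ln(373/39.7) / 0.01565 = 2.240 / 0.01565 ≈ 143 hours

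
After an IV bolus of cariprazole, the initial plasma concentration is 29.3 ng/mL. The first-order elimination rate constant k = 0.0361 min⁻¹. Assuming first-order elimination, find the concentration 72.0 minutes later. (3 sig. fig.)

C(t) = C₀ e^(−kt) = 29.3 × e^(−0.03610 × 72.0) = 29.3 × e^(−2.599) = 29.3 × 0.07433 ≈ 2.18 ng/mL

2.18 ng/mL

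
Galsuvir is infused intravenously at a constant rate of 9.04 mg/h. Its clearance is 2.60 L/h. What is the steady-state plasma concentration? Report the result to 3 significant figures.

Css = infusion rate / CL = 9.04 / 2.60 ≈ 3.48 mg/L

3.48 mg/L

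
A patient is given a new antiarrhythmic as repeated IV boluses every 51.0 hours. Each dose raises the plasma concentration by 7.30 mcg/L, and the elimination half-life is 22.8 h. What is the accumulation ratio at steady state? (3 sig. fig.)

k = ln 2 / 22.8 = 0.03040 h⁻¹
Fraction remaining after one interval: e^(−kτ) = e^(−0.03040 × 51.0) = 0.2122
R = 1 / (1 − 0.2122) = 1 / 0.7878 ≈ 1.27

1.27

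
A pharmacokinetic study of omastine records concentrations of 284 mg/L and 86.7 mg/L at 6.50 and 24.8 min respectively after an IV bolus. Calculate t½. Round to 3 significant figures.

10.7 minutes

k = ln(C₁/C₂) / (t₂ − t₁) = ln(284/86.7) / (24.8 − 6.50)
  = 1.187 / 18.30 = 0.06484 min⁻¹
t½ = ln 2 / k = ln 2 / 0.06484 ≈ 10.7 minutes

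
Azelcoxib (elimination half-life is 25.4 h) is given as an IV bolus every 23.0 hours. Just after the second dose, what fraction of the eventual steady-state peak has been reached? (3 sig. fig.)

k = ln 2 / 25.4 = 0.02729 h⁻¹
f_n = 1 − e^(−nkτ) = 1 − e^(−2 × 0.02729 × 23.0) = 1 − e^(−1.255) = 1 − 0.2850 ≈ 0.715

0.715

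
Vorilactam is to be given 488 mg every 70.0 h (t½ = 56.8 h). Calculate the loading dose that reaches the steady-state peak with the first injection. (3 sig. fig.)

850 mg

k = ln 2 / 56.8 = 0.01220 h⁻¹
Accumulation ratio R = 1 / (1 − e^(−kτ)) = 1 / (1 − e^(−0.01220×70.0)) = 1 / (1 − 0.4256) = 1.741
Loading dose = maintenance dose × R = 488 × 1.741 ≈ 850 mg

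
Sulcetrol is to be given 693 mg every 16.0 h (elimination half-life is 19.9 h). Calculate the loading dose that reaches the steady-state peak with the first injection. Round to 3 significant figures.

k = ln 2 / 19.9 = 0.03483 h⁻¹
Accumulation ratio R = 1 / (1 − e^(−kτ)) = 1 / (1 − e^(−0.03483×16.0)) = 1 / (1 − 0.5728) = 2.341
Loading dose = maintenance dose × R = 693 × 2.341 ≈ 1620 mg

1620 mg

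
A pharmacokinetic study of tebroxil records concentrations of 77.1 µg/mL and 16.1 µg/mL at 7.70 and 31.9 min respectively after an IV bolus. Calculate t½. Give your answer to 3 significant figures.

k = ln(C₁/C₂) / (t₂ − t₁) = ln(77.1/16.1) / (31.9 − 7.70)
  = 1.566 / 24.20 = 0.06472 min⁻¹
t½ = ln 2 / k = ln 2 / 0.06472 ≈ 10.7 minutes

10.7 minutes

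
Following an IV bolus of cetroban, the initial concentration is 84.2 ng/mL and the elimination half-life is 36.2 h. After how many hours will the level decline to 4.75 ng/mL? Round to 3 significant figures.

150 hours

k = ln 2 / 36.2 = 0.01915 h⁻¹
C(t) = C₀ e^(−kt)  ⇒  t = ln(C₀/C) / k
t = ln(84.2/4.75) / 0.01915 = 2.875 / 0.01915 ≈ 150 hours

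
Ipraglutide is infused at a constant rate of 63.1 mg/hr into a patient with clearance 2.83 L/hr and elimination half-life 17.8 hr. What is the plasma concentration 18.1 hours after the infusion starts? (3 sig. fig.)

Css = rate / CL = 63.1 / 2.83 = 22.30 µg/mL
k = ln 2 / 17.8 = 0.03894 hr⁻¹
C(t) = Css (1 − e^(−kt)) = 22.30 × (1 − e^(−0.7048)) = 22.30 × 0.5058 ≈ 11.3 µg/mL

11.3 µg/mL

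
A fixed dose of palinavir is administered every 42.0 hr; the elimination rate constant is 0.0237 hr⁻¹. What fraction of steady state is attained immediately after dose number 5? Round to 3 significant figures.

0.993

f_n = 1 − e^(−nkτ) = 1 − e^(−5 × 0.02370 × 42.0) = 1 − e^(−4.977) = 1 − 0.006895 ≈ 0.993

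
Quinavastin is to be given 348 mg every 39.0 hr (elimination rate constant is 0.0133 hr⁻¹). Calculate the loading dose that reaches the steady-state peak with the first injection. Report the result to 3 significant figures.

860 mg

Accumulation ratio R = 1 / (1 − e^(−kτ)) = 1 / (1 − e^(−0.01330×39.0)) = 1 / (1 − 0.5953) = 2.471
Loading dose = maintenance dose × R = 348 × 2.471 ≈ 860 mg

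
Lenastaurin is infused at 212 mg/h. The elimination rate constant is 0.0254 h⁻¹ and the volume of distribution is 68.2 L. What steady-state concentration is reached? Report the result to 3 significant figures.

122 mg/L

CL = k · V = 0.0254 × 68.2 = 1.732 L/h
Css = rate / CL = 212 / 1.732 ≈ 122 mg/L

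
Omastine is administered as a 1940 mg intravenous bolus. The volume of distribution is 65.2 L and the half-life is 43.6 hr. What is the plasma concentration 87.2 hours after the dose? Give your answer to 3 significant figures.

C₀ = dose / V = 1940 / 65.2 = 29.75 µg/mL
k = ln 2 / 43.6 = 0.01590 hr⁻¹
C(t) = C₀ e^(−kt) = 29.75 × e^(−0.01590 × 87.2) = 29.75 × e^(−1.386) = 29.75 × 0.2500 ≈ 7.44 µg/mL

7.44 µg/mL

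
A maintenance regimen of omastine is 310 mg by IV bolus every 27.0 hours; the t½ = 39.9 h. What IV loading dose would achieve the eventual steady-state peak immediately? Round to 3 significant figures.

k = ln 2 / 39.9 = 0.01737 h⁻¹
Accumulation ratio R = 1 / (1 − e^(−kτ)) = 1 / (1 − e^(−0.01737×27.0)) = 1 / (1 − 0.6256) = 2.671
Loading dose = maintenance dose × R = 310 × 2.671 ≈ 828 mg

828 mg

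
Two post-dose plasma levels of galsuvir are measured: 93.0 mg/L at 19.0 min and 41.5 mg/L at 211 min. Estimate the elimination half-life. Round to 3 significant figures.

k = ln(C₁/C₂) / (t₂ − t₁) = ln(93.0/41.5) / (211 − 19.0)
  = 0.8069 / 192.0 = 0.004203 min⁻¹
t½ = ln 2 / k = ln 2 / 0.004203 ≈ 165 minutes

165 minutes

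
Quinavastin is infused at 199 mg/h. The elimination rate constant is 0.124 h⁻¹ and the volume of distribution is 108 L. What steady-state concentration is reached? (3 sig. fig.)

14.9 mg/L

CL = k · V = 0.124 × 108 = 13.39 L/h
Css = rate / CL = 199 / 13.39 ≈ 14.9 mg/L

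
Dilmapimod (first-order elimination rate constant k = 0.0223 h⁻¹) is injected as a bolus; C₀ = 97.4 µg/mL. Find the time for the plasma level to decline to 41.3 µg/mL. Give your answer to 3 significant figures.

C(t) = C₀ e^(−kt)  ⇒  t = ln(C₀/C) / k
t = ln(97.4/41.3) / 0.02230 = 0.8580 / 0.02230 ≈ 38.5 hours

38.5 hours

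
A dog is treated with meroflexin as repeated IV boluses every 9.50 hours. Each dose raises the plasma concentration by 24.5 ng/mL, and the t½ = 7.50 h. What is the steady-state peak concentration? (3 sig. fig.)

k = ln 2 / 7.50 = 0.09242 h⁻¹
Fraction remaining after one interval: e^(−kτ) = e^(−0.09242 × 9.50) = 0.4156
R = 1 / (1 − 0.4156) = 1.711
Css,max = 24.5 × 1.711 ≈ 41.9 ng/mL

41.9 ng/mL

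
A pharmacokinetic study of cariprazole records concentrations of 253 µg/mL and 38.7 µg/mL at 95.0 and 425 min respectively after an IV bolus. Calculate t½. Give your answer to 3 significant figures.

122 minutes

k = ln(C₁/C₂) / (t₂ − t₁) = ln(253/38.7) / (425 − 95.0)
  = 1.878 / 330.0 = 0.005690 min⁻¹
t½ = ln 2 / k = ln 2 / 0.005690 ≈ 122 minutes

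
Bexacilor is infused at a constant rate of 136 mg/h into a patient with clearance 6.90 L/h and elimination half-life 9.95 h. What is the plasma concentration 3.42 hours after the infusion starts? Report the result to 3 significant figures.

4.18 mg/L

Css = rate / CL = 136 / 6.90 = 19.71 mg/L
k = ln 2 / 9.95 = 0.06966 h⁻¹
C(t) = Css (1 − e^(−kt)) = 19.71 × (1 − e^(−0.2382)) = 19.71 × 0.2120 ≈ 4.18 mg/L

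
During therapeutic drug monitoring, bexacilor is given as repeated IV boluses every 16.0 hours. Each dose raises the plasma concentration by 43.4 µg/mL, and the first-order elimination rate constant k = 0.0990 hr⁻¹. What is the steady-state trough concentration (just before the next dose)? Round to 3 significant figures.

11.2 µg/mL

Fraction remaining after one interval: e^(−kτ) = e^(−0.09900 × 16.0) = 0.2052
R = 1 / (1 − 0.2052) = 1.258
Css,max = 43.4 × 1.258 = 54.60 µg/mL
Css,min = Css,max × e^(−kτ) = 54.60 × 0.2052 ≈ 11.2 µg/mL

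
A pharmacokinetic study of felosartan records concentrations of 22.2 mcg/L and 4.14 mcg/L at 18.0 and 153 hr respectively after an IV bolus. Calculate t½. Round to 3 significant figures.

k = ln(C₁/C₂) / (t₂ − t₁) = ln(22.2/4.14) / (153 − 18.0)
  = 1.679 / 135.0 = 0.01244 hr⁻¹
t½ = ln 2 / k = ln 2 / 0.01244 ≈ 55.7 hours

55.7 hours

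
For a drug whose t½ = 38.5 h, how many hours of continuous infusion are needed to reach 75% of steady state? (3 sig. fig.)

k = ln 2 / 38.5 = 0.01800 h⁻¹
f = 1 − e^(−kt)  ⇒  t = −ln(1 − f) / k
t = −ln(1 − 0.75) / 0.01800 = 1.386 / 0.01800 ≈ 77.0 hours

77.0 hours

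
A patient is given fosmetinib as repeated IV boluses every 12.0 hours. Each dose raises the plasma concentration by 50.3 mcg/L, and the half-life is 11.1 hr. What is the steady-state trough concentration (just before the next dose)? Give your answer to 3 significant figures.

k = ln 2 / 11.1 = 0.06245 hr⁻¹
Fraction remaining after one interval: e^(−kτ) = e^(−0.06245 × 12.0) = 0.4727
R = 1 / (1 − 0.4727) = 1.896
Css,max = 50.3 × 1.896 = 95.39 mcg/L
Css,min = Css,max × e^(−kτ) = 95.39 × 0.4727 ≈ 45.1 mcg/L

45.1 mcg/L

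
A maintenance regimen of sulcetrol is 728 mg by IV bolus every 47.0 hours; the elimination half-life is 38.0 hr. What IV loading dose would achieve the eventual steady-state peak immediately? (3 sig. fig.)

k = ln 2 / 38.0 = 0.01824 hr⁻¹
Accumulation ratio R = 1 / (1 − e^(−kτ)) = 1 / (1 − e^(−0.01824×47.0)) = 1 / (1 − 0.4243) = 1.737
Loading dose = maintenance dose × R = 728 × 1.737 ≈ 1260 mg

1260 mg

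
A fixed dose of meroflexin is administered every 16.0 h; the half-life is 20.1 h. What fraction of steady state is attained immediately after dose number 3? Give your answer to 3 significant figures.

0.809

k = ln 2 / 20.1 = 0.03448 h⁻¹
f_n = 1 − e^(−nkτ) = 1 − e^(−3 × 0.03448 × 16.0) = 1 − e^(−1.655) = 1 − 0.1910 ≈ 0.809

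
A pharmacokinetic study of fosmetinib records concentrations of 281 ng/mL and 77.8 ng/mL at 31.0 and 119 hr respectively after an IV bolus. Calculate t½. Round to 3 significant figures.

k = ln(C₁/C₂) / (t₂ − t₁) = ln(281/77.8) / (119 − 31.0)
  = 1.284 / 88.00 = 0.01459 hr⁻¹
t½ = ln 2 / k = ln 2 / 0.01459 ≈ 47.5 hours

47.5 hours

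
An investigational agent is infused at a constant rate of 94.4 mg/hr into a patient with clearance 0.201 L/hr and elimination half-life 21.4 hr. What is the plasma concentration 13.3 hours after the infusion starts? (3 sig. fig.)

Css = rate / CL = 94.4 / 0.201 = 469.7 µg/mL
k = ln 2 / 21.4 = 0.03239 hr⁻¹
C(t) = Css (1 − e^(−kt)) = 469.7 × (1 − e^(−0.4308)) = 469.7 × 0.3500 ≈ 164 µg/mL

164 µg/mL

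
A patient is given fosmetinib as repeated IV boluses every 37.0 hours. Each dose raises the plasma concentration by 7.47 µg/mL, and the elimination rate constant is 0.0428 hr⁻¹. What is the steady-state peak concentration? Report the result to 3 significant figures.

Fraction remaining after one interval: e^(−kτ) = e^(−0.04280 × 37.0) = 0.2052
R = 1 / (1 − 0.2052) = 1.258
Css,max = 7.47 × 1.258 ≈ 9.40 µg/mL

9.40 µg/mL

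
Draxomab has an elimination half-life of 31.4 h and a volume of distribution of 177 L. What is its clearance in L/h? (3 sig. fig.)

k = ln 2 / t½ = ln 2 / 31.4 = 0.02207 h⁻¹
CL = k · V = 0.02207 × 177 ≈ 3.91 L/h

3.91 L/h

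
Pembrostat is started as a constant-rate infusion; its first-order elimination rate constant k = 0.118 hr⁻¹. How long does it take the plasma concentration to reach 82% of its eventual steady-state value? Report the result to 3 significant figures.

14.5 hours

f = 1 − e^(−kt)  ⇒  t = −ln(1 − f) / k
t = −ln(1 − 0.82) / 0.1180 = 1.715 / 0.1180 ≈ 14.5 hours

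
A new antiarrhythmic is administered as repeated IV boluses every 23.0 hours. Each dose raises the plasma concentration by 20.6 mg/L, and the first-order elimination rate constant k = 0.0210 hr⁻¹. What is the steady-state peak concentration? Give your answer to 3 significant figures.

Fraction remaining after one interval: e^(−kτ) = e^(−0.02100 × 23.0) = 0.6169
R = 1 / (1 − 0.6169) = 2.610
Css,max = 20.6 × 2.610 ≈ 53.8 mg/L

53.8 mg/L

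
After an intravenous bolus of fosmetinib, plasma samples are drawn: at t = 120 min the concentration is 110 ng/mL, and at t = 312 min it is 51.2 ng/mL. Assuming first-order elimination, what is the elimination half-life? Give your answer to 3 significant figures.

k = ln(C₁/C₂) / (t₂ − t₁) = ln(110/51.2) / (312 − 120)
  = 0.7647 / 192.0 = 0.003983 min⁻¹
t½ = ln 2 / k = ln 2 / 0.003983 ≈ 174 minutes

174 minutes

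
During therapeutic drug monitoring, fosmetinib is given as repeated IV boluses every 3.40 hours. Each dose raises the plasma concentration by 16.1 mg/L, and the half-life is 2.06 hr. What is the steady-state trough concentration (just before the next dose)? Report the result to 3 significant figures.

7.53 mg/L

k = ln 2 / 2.06 = 0.3365 hr⁻¹
Fraction remaining after one interval: e^(−kτ) = e^(−0.3365 × 3.40) = 0.3185
R = 1 / (1 − 0.3185) = 1.467
Css,max = 16.1 × 1.467 = 23.63 mg/L
Css,min = Css,max × e^(−kτ) = 23.63 × 0.3185 ≈ 7.53 mg/L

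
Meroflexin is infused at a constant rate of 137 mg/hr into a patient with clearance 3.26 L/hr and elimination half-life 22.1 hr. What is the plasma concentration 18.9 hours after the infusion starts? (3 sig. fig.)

Css = rate / CL = 137 / 3.26 = 42.02 µg/mL
k = ln 2 / 22.1 = 0.03136 hr⁻¹
C(t) = Css (1 − e^(−kt)) = 42.02 × (1 − e^(−0.5928)) = 42.02 × 0.4472 ≈ 18.8 µg/mL

18.8 µg/mL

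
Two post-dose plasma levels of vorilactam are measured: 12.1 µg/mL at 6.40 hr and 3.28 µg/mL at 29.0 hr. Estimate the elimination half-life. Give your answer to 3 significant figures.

12.0 hours

k = ln(C₁/C₂) / (t₂ − t₁) = ln(12.1/3.28) / (29.0 − 6.40)
  = 1.305 / 22.60 = 0.05776 hr⁻¹
t½ = ln 2 / k = ln 2 / 0.05776 ≈ 12.0 hours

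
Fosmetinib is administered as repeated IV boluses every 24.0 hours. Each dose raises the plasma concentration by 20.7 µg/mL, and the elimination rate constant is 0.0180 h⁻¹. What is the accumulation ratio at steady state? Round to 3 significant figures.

2.85

Fraction remaining after one interval: e^(−kτ) = e^(−0.01800 × 24.0) = 0.6492
R = 1 / (1 − 0.6492) = 1 / 0.3508 ≈ 2.85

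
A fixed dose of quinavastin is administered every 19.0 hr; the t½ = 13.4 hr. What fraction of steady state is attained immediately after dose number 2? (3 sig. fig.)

0.860

k = ln 2 / 13.4 = 0.05173 hr⁻¹
f_n = 1 − e^(−nkτ) = 1 − e^(−2 × 0.05173 × 19.0) = 1 − e^(−1.966) = 1 − 0.1401 ≈ 0.860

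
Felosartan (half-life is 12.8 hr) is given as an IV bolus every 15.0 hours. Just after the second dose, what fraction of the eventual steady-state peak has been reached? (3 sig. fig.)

k = ln 2 / 12.8 = 0.05415 hr⁻¹
f_n = 1 − e^(−nkτ) = 1 − e^(−2 × 0.05415 × 15.0) = 1 − e^(−1.625) = 1 − 0.1970 ≈ 0.803

0.803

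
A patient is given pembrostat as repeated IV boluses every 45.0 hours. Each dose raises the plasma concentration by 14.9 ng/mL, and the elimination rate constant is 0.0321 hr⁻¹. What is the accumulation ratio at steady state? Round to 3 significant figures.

1.31

Fraction remaining after one interval: e^(−kτ) = e^(−0.03210 × 45.0) = 0.2359
R = 1 / (1 − 0.2359) = 1 / 0.7641 ≈ 1.31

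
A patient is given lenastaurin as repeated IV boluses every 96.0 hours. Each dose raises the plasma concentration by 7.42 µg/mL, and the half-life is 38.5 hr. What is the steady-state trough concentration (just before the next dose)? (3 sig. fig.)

1.60 µg/mL

k = ln 2 / 38.5 = 0.01800 hr⁻¹
Fraction remaining after one interval: e^(−kτ) = e^(−0.01800 × 96.0) = 0.1776
R = 1 / (1 − 0.1776) = 1.216
Css,max = 7.42 × 1.216 = 9.022 µg/mL
Css,min = Css,max × e^(−kτ) = 9.022 × 0.1776 ≈ 1.60 µg/mL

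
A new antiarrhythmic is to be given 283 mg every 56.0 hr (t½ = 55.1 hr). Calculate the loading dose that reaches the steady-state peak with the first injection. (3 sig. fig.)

k = ln 2 / 55.1 = 0.01258 hr⁻¹
Accumulation ratio R = 1 / (1 − e^(−kτ)) = 1 / (1 − e^(−0.01258×56.0)) = 1 / (1 − 0.4944) = 1.978
Loading dose = maintenance dose × R = 283 × 1.978 ≈ 560 mg

560 mg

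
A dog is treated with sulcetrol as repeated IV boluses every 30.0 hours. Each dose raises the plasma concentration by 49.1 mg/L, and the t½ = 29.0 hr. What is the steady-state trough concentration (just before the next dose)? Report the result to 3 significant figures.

46.8 mg/L

k = ln 2 / 29.0 = 0.02390 hr⁻¹
Fraction remaining after one interval: e^(−kτ) = e^(−0.02390 × 30.0) = 0.4882
R = 1 / (1 − 0.4882) = 1.954
Css,max = 49.1 × 1.954 = 95.93 mg/L
Css,min = Css,max × e^(−kτ) = 95.93 × 0.4882 ≈ 46.8 mg/L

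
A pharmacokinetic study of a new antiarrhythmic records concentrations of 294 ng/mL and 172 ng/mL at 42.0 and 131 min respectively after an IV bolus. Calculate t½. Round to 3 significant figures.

k = ln(C₁/C₂) / (t₂ − t₁) = ln(294/172) / (131 − 42.0)
  = 0.5361 / 89.00 = 0.006023 min⁻¹
t½ = ln 2 / k = ln 2 / 0.006023 ≈ 115 minutes

115 minutes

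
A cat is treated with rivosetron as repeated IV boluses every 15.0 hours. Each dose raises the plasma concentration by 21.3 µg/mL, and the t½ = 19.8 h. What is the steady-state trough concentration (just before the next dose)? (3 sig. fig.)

k = ln 2 / 19.8 = 0.03501 h⁻¹
Fraction remaining after one interval: e^(−kτ) = e^(−0.03501 × 15.0) = 0.5915
R = 1 / (1 − 0.5915) = 2.448
Css,max = 21.3 × 2.448 = 52.14 µg/mL
Css,min = Css,max × e^(−kτ) = 52.14 × 0.5915 ≈ 30.8 µg/mL

30.8 µg/mL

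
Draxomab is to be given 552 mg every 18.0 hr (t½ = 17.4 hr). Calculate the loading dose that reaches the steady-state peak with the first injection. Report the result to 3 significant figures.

1080 mg

k = ln 2 / 17.4 = 0.03984 hr⁻¹
Accumulation ratio R = 1 / (1 − e^(−kτ)) = 1 / (1 − e^(−0.03984×18.0)) = 1 / (1 − 0.4882) = 1.954
Loading dose = maintenance dose × R = 552 × 1.954 ≈ 1080 mg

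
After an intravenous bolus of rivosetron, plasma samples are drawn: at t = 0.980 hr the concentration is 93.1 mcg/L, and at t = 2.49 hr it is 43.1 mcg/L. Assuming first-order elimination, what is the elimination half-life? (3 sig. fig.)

1.36 hours

k = ln(C₁/C₂) / (t₂ − t₁) = ln(93.1/43.1) / (2.49 − 0.980)
  = 0.7702 / 1.510 = 0.5100 hr⁻¹
t½ = ln 2 / k = ln 2 / 0.5100 ≈ 1.36 hours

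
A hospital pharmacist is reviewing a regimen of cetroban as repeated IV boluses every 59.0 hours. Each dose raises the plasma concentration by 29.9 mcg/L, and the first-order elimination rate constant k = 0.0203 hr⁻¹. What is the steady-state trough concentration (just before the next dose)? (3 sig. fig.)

12.9 mcg/L

Fraction remaining after one interval: e^(−kτ) = e^(−0.02030 × 59.0) = 0.3019
R = 1 / (1 − 0.3019) = 1.432
Css,max = 29.9 × 1.432 = 42.83 mcg/L
Css,min = Css,max × e^(−kτ) = 42.83 × 0.3019 ≈ 12.9 mcg/L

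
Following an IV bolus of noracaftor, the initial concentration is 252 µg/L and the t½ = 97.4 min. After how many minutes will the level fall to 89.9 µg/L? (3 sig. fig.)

145 minutes

k = ln 2 / 97.4 = 0.007117 min⁻¹
C(t) = C₀ e^(−kt)  ⇒  t = ln(C₀/C) / k
t = ln(252/89.9) / 0.007117 = 1.031 / 0.007117 ≈ 145 minutes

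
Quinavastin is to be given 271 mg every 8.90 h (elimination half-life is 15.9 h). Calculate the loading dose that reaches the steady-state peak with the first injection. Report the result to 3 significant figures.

k = ln 2 / 15.9 = 0.04359 h⁻¹
Accumulation ratio R = 1 / (1 − e^(−kτ)) = 1 / (1 − e^(−0.04359×8.90)) = 1 / (1 − 0.6784) = 3.110
Loading dose = maintenance dose × R = 271 × 3.110 ≈ 843 mg

843 mg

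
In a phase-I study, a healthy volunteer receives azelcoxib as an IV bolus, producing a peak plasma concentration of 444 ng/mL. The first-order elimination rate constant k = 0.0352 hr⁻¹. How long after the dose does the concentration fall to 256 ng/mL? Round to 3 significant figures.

C(t) = C₀ e^(−kt)  ⇒  t = ln(C₀/C) / k
t = ln(444/256) / 0.03520 = 0.5506 / 0.03520 ≈ 15.6 hours

15.6 hours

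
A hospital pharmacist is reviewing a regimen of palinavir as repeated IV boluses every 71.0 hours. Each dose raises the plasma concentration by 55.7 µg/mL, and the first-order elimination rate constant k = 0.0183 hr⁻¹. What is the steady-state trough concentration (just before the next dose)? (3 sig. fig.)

20.9 µg/mL

Fraction remaining after one interval: e^(−kτ) = e^(−0.01830 × 71.0) = 0.2727
R = 1 / (1 − 0.2727) = 1.375
Css,max = 55.7 × 1.375 = 76.59 µg/mL
Css,min = Css,max × e^(−kτ) = 76.59 × 0.2727 ≈ 20.9 µg/mL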